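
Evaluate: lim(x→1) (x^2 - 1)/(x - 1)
This is a standard limit.

Factor or rationalize the expression:
  lim(x→1) (x^2 - 1)/(x - 1) = 2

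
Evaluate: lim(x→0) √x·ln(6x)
This is a 0·∞ indeterminate form.

Rewrite 0·∞ as a quotient (0/0 or ∞/∞ form), then apply L'Hôpital's rule:
  lim(x→0) √x·ln(6x) = 0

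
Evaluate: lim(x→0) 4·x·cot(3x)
This is a 0·∞ indeterminate form.

Rewrite 0·∞ as a quotient (0/0 or ∞/∞ form), then apply L'Hôpital's rule:
  lim(x→0) 4·x·cot(3x) = 4/3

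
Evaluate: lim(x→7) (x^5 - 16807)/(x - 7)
This is a standard limit.

Factor or rationalize the expression:
  lim(x→7) (x^5 - 16807)/(x - 7) = 12005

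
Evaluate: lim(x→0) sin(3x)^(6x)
This is an exponential indeterminate form.

For exponential indeterminate forms, take the natural log:
  Let L = lim(x→0) sin(3x)^(6x)
  Then ln(L) = lim(x→0) [exponent × ln(base)]
  Evaluate using L'Hôpital or standard limits, then exponentiate.
  L = 1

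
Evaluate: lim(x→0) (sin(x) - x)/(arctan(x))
This is a 0/0 indeterminate form.

Apply L'Hôpital's rule: differentiate numerator and denominator separately.
  f(x) = -x + sin(x)   ⇒   f'(x) = cos(x) - 1
  g(x) = atan(x)   ⇒   g'(x) = 1/(x^2 + 1)
  lim(x→0) f'(x)/g'(x) = lim(x→0) (cos(x) - 1)/(1/(x^2 + 1))
  = 0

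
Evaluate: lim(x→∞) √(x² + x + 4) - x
This is an ∞-∞ indeterminate form.

Combine fractions or rationalize to convert ∞-∞ to 0/0 form:
  lim(x→∞) √(x² + x + 4) - x = 1/2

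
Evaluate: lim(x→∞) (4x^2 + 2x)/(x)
This is an ∞/∞ indeterminate form.

Apply L'Hôpital's rule: differentiate numerator and denominator separately.
  f(x) = 4·x^2 + 2·x   ⇒   f'(x) = 8·x + 2
  g(x) = x   ⇒   g'(x) = 1
  lim(x→∞) f'(x)/g'(x) = lim(x→∞) (8·x + 2)/(1)
  = ∞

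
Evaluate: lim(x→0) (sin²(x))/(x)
This is a 0/0 indeterminate form.

Apply L'Hôpital's rule: differentiate numerator and denominator separately.
  f(x) = sin(x)^2   ⇒   f'(x) = 2·sin(x)·cos(x)
  g(x) = x   ⇒   g'(x) = 1
  lim(x→0) f'(x)/g'(x) = lim(x→0) (2·sin(x)·cos(x))/(1)
  = 0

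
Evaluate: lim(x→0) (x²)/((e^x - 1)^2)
This is a 0/0 indeterminate form.

Apply L'Hôpital's rule: differentiate numerator and denominator separately.
  f(x) = x^2   ⇒   f'(x) = 2·x
  g(x) = (e^(x) - 1)^2   ⇒   g'(x) = 2·(e^(x) - 1)·e^(x)
  lim(x→0) f'(x)/g'(x) = lim(x→0) (2·x)/(2·(e^(x) - 1)·e^(x))
  = 1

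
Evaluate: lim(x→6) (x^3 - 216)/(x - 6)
This is a standard limit.

Factor or rationalize the expression:
  lim(x→6) (x^3 - 216)/(x - 6) = 108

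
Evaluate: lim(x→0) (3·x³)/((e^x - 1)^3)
This is a 0/0 indeterminate form.

Apply L'Hôpital's rule: differentiate numerator and denominator separately.
  f(x) = 3·x^3   ⇒   f'(x) = 9·x^2
  g(x) = (e^(x) - 1)^3   ⇒   g'(x) = 3·(e^(x) - 1)^2·e^(x)
  lim(x→0) f'(x)/g'(x) = lim(x→0) (9·x^2)/(3·(e^(x) - 1)^2·e^(x))
  = 3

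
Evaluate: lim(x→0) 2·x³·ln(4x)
This is a 0·∞ indeterminate form.

Rewrite 0·∞ as a quotient (0/0 or ∞/∞ form), then apply L'Hôpital's rule:
  lim(x→0) 2·x³·ln(4x) = 0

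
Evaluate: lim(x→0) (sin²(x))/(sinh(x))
This is a 0/0 indeterminate form.

Apply L'Hôpital's rule: differentiate numerator and denominator separately.
  f(x) = sin(x)^2   ⇒   f'(x) = 2·sin(x)·cos(x)
  g(x) = sinh(x)   ⇒   g'(x) = cosh(x)
  lim(x→0) f'(x)/g'(x) = lim(x→0) (2·sin(x)·cos(x))/(cosh(x))
  = 0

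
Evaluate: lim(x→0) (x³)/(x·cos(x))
This is a 0/0 indeterminate form.

Apply L'Hôpital's rule: differentiate numerator and denominator separately.
  f(x) = x^3   ⇒   f'(x) = 3·x^2
  g(x) = x·cos(x)   ⇒   g'(x) = -x·sin(x) + cos(x)
  lim(x→0) f'(x)/g'(x) = lim(x→0) (3·x^2)/(-x·sin(x) + cos(x))
  = 0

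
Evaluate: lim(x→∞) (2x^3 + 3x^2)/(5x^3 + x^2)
This is an ∞/∞ indeterminate form.

Apply L'Hôpital's rule: differentiate numerator and denominator separately.
  f(x) = 2·x^3 + 3·x^2   ⇒   f'(x) = 6·x^2 + 6·x
  g(x) = 5·x^3 + x^2   ⇒   g'(x) = 15·x^2 + 2·x
  lim(x→∞) f'(x)/g'(x) = lim(x→∞) (6·x^2 + 6·x)/(15·x^2 + 2·x)
  = 2/5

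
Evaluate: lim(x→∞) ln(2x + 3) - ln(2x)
This is an ∞-∞ indeterminate form.

Combine fractions or rationalize to convert ∞-∞ to 0/0 form:
  lim(x→∞) ln(2x + 3) - ln(2x) = 0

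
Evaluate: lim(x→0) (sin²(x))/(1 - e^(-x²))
This is a 0/0 indeterminate form.

Apply L'Hôpital's rule: differentiate numerator and denominator separately.
  f(x) = sin(x)^2   ⇒   f'(x) = 2·sin(x)·cos(x)
  g(x) = 1 - e^(-x^2)   ⇒   g'(x) = 2·x·e^(-x^2)
  lim(x→0) f'(x)/g'(x) = lim(x→0) (2·sin(x)·cos(x))/(2·x·e^(-x^2))
  = 1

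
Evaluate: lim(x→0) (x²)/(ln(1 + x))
This is a 0/0 indeterminate form.

Apply L'Hôpital's rule: differentiate numerator and denominator separately.
  f(x) = x^2   ⇒   f'(x) = 2·x
  g(x) = ln(x + 1)   ⇒   g'(x) = 1/(x + 1)
  lim(x→0) f'(x)/g'(x) = lim(x→0) (2·x)/(1/(x + 1))
  = 0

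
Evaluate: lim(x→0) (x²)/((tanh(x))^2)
This is a 0/0 indeterminate form.

Apply L'Hôpital's rule: differentiate numerator and denominator separately.
  f(x) = x^2   ⇒   f'(x) = 2·x
  g(x) = tanh(x)^2   ⇒   g'(x) = (2 - 2·tanh(x)^2)·tanh(x)
  lim(x→0) f'(x)/g'(x) = lim(x→0) (2·x)/((2 - 2·tanh(x)^2)·tanh(x))
  = 1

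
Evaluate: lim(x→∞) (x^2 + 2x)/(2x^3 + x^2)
This is an ∞/∞ indeterminate form.

Apply L'Hôpital's rule: differentiate numerator and denominator separately.
  f(x) = x^2 + 2·x   ⇒   f'(x) = 2·x + 2
  g(x) = 2·x^3 + x^2   ⇒   g'(x) = 6·x^2 + 2·x
  lim(x→∞) f'(x)/g'(x) = lim(x→∞) (2·x + 2)/(6·x^2 + 2·x)
  = 0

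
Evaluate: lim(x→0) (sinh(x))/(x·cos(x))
This is a 0/0 indeterminate form.

Apply L'Hôpital's rule: differentiate numerator and denominator separately.
  f(x) = sinh(x)   ⇒   f'(x) = cosh(x)
  g(x) = x·cos(x)   ⇒   g'(x) = -x·sin(x) + cos(x)
  lim(x→0) f'(x)/g'(x) = lim(x→0) (cosh(x))/(-x·sin(x) + cos(x))
  = 1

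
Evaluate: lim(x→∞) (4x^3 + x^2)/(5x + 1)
This is an ∞/∞ indeterminate form.

Apply L'Hôpital's rule: differentiate numerator and denominator separately.
  f(x) = 4·x^3 + x^2   ⇒   f'(x) = 12·x^2 + 2·x
  g(x) = 5·x + 1   ⇒   g'(x) = 5
  lim(x→∞) f'(x)/g'(x) = lim(x→∞) (12·x^2 + 2·x)/(5)
  = ∞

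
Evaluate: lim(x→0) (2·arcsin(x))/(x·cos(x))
This is a 0/0 indeterminate form.

Apply L'Hôpital's rule: differentiate numerator and denominator separately.
  f(x) = 2·asin(x)   ⇒   f'(x) = 2/sqrt(1 - x^2)
  g(x) = x·cos(x)   ⇒   g'(x) = -x·sin(x) + cos(x)
  lim(x→0) f'(x)/g'(x) = lim(x→0) (2/sqrt(1 - x^2))/(-x·sin(x) + cos(x))
  = 2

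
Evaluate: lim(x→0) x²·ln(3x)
This is a 0·∞ indeterminate form.

Rewrite 0·∞ as a quotient (0/0 or ∞/∞ form), then apply L'Hôpital's rule:
  lim(x→0) x²·ln(3x) = 0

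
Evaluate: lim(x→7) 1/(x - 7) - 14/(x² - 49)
This is an ∞-∞ indeterminate form.

Combine fractions or rationalize to convert ∞-∞ to 0/0 form:
  lim(x→7) 1/(x - 7) - 14/(x² - 49) = 1/14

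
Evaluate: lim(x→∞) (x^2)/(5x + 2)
This is an ∞/∞ indeterminate form.

Apply L'Hôpital's rule: differentiate numerator and denominator separately.
  f(x) = x^2   ⇒   f'(x) = 2·x
  g(x) = 5·x + 2   ⇒   g'(x) = 5
  lim(x→∞) f'(x)/g'(x) = lim(x→∞) (2·x)/(5)
  = ∞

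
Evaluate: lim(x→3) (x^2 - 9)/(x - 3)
This is a standard limit.

Factor or rationalize the expression:
  lim(x→3) (x^2 - 9)/(x - 3) = 6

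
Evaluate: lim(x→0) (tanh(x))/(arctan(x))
This is a 0/0 indeterminate form.

Apply L'Hôpital's rule: differentiate numerator and denominator separately.
  f(x) = tanh(x)   ⇒   f'(x) = 1 - tanh(x)^2
  g(x) = atan(x)   ⇒   g'(x) = 1/(x^2 + 1)
  lim(x→0) f'(x)/g'(x) = lim(x→0) (1 - tanh(x)^2)/(1/(x^2 + 1))
  = 1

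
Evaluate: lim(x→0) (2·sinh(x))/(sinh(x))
This is a 0/0 indeterminate form.

Apply L'Hôpital's rule: differentiate numerator and denominator separately.
  f(x) = 2·sinh(x)   ⇒   f'(x) = 2·cosh(x)
  g(x) = sinh(x)   ⇒   g'(x) = cosh(x)
  lim(x→0) f'(x)/g'(x) = lim(x→0) (2·cosh(x))/(cosh(x))
  = 2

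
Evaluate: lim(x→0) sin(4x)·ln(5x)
This is a 0·∞ indeterminate form.

Rewrite 0·∞ as a quotient (0/0 or ∞/∞ form), then apply L'Hôpital's rule:
  lim(x→0) sin(4x)·ln(5x) = 0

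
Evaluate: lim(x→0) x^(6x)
This is an exponential indeterminate form.

For exponential indeterminate forms, take the natural log:
  Let L = lim(x→0) x^(6x)
  Then ln(L) = lim(x→0) [exponent × ln(base)]
  Evaluate using L'Hôpital or standard limits, then exponentiate.
  L = 1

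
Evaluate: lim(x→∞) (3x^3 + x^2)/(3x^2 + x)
This is an ∞/∞ indeterminate form.

Apply L'Hôpital's rule: differentiate numerator and denominator separately.
  f(x) = 3·x^3 + x^2   ⇒   f'(x) = 9·x^2 + 2·x
  g(x) = 3·x^2 + x   ⇒   g'(x) = 6·x + 1
  lim(x→∞) f'(x)/g'(x) = lim(x→∞) (9·x^2 + 2·x)/(6·x + 1)
  = ∞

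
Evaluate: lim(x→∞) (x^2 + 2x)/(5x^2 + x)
This is an ∞/∞ indeterminate form.

Apply L'Hôpital's rule: differentiate numerator and denominator separately.
  f(x) = x^2 + 2·x   ⇒   f'(x) = 2·x + 2
  g(x) = 5·x^2 + x   ⇒   g'(x) = 10·x + 1
  lim(x→∞) f'(x)/g'(x) = lim(x→∞) (2·x + 2)/(10·x + 1)
  = 1/5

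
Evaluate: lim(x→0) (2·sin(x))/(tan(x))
This is a 0/0 indeterminate form.

Apply L'Hôpital's rule: differentiate numerator and denominator separately.
  f(x) = 2·sin(x)   ⇒   f'(x) = 2·cos(x)
  g(x) = tan(x)   ⇒   g'(x) = tan(x)^2 + 1
  lim(x→0) f'(x)/g'(x) = lim(x→0) (2·cos(x))/(tan(x)^2 + 1)
  = 2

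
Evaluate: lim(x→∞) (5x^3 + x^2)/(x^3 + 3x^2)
This is an ∞/∞ indeterminate form.

Apply L'Hôpital's rule: differentiate numerator and denominator separately.
  f(x) = 5·x^3 + x^2   ⇒   f'(x) = 15·x^2 + 2·x
  g(x) = x^3 + 3·x^2   ⇒   g'(x) = 3·x^2 + 6·x
  lim(x→∞) f'(x)/g'(x) = lim(x→∞) (15·x^2 + 2·x)/(3·x^2 + 6·x)
  = 5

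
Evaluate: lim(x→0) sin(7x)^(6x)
This is an exponential indeterminate form.

For exponential indeterminate forms, take the natural log:
  Let L = lim(x→0) sin(7x)^(6x)
  Then ln(L) = lim(x→0) [exponent × ln(base)]
  Evaluate using L'Hôpital or standard limits, then exponentiate.
  L = 1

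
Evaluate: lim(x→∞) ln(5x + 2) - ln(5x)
This is an ∞-∞ indeterminate form.

Combine fractions or rationalize to convert ∞-∞ to 0/0 form:
  lim(x→∞) ln(5x + 2) - ln(5x) = 0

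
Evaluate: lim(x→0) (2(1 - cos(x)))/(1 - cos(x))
This is a 0/0 indeterminate form.

Apply L'Hôpital's rule: differentiate numerator and denominator separately.
  f(x) = 2 - 2·cos(x)   ⇒   f'(x) = 2·sin(x)
  g(x) = 1 - cos(x)   ⇒   g'(x) = sin(x)
  lim(x→0) f'(x)/g'(x) = lim(x→0) (2·sin(x))/(sin(x))
  = 2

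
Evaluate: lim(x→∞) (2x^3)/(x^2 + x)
This is an ∞/∞ indeterminate form.

Apply L'Hôpital's rule: differentiate numerator and denominator separately.
  f(x) = 2·x^3   ⇒   f'(x) = 6·x^2
  g(x) = x^2 + x   ⇒   g'(x) = 2·x + 1
  lim(x→∞) f'(x)/g'(x) = lim(x→∞) (6·x^2)/(2·x + 1)
  = ∞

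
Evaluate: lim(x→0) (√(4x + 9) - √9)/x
This is a standard limit.

Factor or rationalize the expression:
  lim(x→0) (√(4x + 9) - √9)/x = 2/3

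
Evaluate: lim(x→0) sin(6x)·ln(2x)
This is a 0·∞ indeterminate form.

Rewrite 0·∞ as a quotient (0/0 or ∞/∞ form), then apply L'Hôpital's rule:
  lim(x→0) sin(6x)·ln(2x) = 0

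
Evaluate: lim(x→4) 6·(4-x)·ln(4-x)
This is a 0·∞ indeterminate form.

Rewrite 0·∞ as a quotient (0/0 or ∞/∞ form), then apply L'Hôpital's rule:
  lim(x→4) 6·(4-x)·ln(4-x) = 0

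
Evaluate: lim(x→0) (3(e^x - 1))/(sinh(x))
This is a 0/0 indeterminate form.

Apply L'Hôpital's rule: differentiate numerator and denominator separately.
  f(x) = 3·e^(x) - 3   ⇒   f'(x) = 3·e^(x)
  g(x) = sinh(x)   ⇒   g'(x) = cosh(x)
  lim(x→0) f'(x)/g'(x) = lim(x→0) (3·e^(x))/(cosh(x))
  = 3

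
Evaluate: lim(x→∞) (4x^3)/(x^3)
This is an ∞/∞ indeterminate form.

Apply L'Hôpital's rule: differentiate numerator and denominator separately.
  f(x) = 4·x^3   ⇒   f'(x) = 12·x^2
  g(x) = x^3   ⇒   g'(x) = 3·x^2
  lim(x→∞) f'(x)/g'(x) = lim(x→∞) (12·x^2)/(3·x^2)
  = 4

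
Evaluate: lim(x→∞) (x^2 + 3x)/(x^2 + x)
This is an ∞/∞ indeterminate form.

Apply L'Hôpital's rule: differentiate numerator and denominator separately.
  f(x) = x^2 + 3·x   ⇒   f'(x) = 2·x + 3
  g(x) = x^2 + x   ⇒   g'(x) = 2·x + 1
  lim(x→∞) f'(x)/g'(x) = lim(x→∞) (2·x + 3)/(2·x + 1)
  = 1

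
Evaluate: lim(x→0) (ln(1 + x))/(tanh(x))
This is a 0/0 indeterminate form.

Apply L'Hôpital's rule: differentiate numerator and denominator separately.
  f(x) = ln(x + 1)   ⇒   f'(x) = 1/(x + 1)
  g(x) = tanh(x)   ⇒   g'(x) = 1 - tanh(x)^2
  lim(x→0) f'(x)/g'(x) = lim(x→0) (1/(x + 1))/(1 - tanh(x)^2)
  = 1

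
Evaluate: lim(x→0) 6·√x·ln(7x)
This is a 0·∞ indeterminate form.

Rewrite 0·∞ as a quotient (0/0 or ∞/∞ form), then apply L'Hôpital's rule:
  lim(x→0) 6·√x·ln(7x) = 0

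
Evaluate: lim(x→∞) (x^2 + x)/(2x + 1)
This is an ∞/∞ indeterminate form.

Apply L'Hôpital's rule: differentiate numerator and denominator separately.
  f(x) = x^2 + x   ⇒   f'(x) = 2·x + 1
  g(x) = 2·x + 1   ⇒   g'(x) = 2
  lim(x→∞) f'(x)/g'(x) = lim(x→∞) (2·x + 1)/(2)
  = ∞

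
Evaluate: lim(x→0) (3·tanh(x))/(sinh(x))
This is a 0/0 indeterminate form.

Apply L'Hôpital's rule: differentiate numerator and denominator separately.
  f(x) = 3·tanh(x)   ⇒   f'(x) = 3 - 3·tanh(x)^2
  g(x) = sinh(x)   ⇒   g'(x) = cosh(x)
  lim(x→0) f'(x)/g'(x) = lim(x→0) (3 - 3·tanh(x)^2)/(cosh(x))
  = 3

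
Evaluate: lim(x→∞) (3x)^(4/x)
This is an exponential indeterminate form.

For exponential indeterminate forms, take the natural log:
  Let L = lim(x→∞) (3x)^(4/x)
  Then ln(L) = lim(x→∞) [exponent × ln(base)]
  Evaluate using L'Hôpital or standard limits, then exponentiate.
  L = 1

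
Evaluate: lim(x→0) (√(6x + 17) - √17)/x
This is a standard limit.

Factor or rationalize the expression:
  lim(x→0) (√(6x + 17) - √17)/x = 3·sqrt(17)/17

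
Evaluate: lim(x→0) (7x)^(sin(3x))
This is an exponential indeterminate form.

For exponential indeterminate forms, take the natural log:
  Let L = lim(x→0) (7x)^(sin(3x))
  Then ln(L) = lim(x→0) [exponent × ln(base)]
  Evaluate using L'Hôpital or standard limits, then exponentiate.
  L = 1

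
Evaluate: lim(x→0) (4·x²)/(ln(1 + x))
This is a 0/0 indeterminate form.

Apply L'Hôpital's rule: differentiate numerator and denominator separately.
  f(x) = 4·x^2   ⇒   f'(x) = 8·x
  g(x) = ln(x + 1)   ⇒   g'(x) = 1/(x + 1)
  lim(x→0) f'(x)/g'(x) = lim(x→0) (8·x)/(1/(x + 1))
  = 0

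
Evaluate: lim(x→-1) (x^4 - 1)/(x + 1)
This is a standard limit.

Factor or rationalize the expression:
  lim(x→-1) (x^4 - 1)/(x + 1) = -4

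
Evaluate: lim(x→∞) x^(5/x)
This is an exponential indeterminate form.

For exponential indeterminate forms, take the natural log:
  Let L = lim(x→∞) x^(5/x)
  Then ln(L) = lim(x→∞) [exponent × ln(base)]
  Evaluate using L'Hôpital or standard limits, then exponentiate.
  L = 1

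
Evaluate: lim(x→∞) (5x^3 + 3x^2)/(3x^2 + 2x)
This is an ∞/∞ indeterminate form.

Apply L'Hôpital's rule: differentiate numerator and denominator separately.
  f(x) = 5·x^3 + 3·x^2   ⇒   f'(x) = 15·x^2 + 6·x
  g(x) = 3·x^2 + 2·x   ⇒   g'(x) = 6·x + 2
  lim(x→∞) f'(x)/g'(x) = lim(x→∞) (15·x^2 + 6·x)/(6·x + 2)
  = ∞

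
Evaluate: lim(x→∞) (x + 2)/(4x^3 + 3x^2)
This is an ∞/∞ indeterminate form.

Apply L'Hôpital's rule: differentiate numerator and denominator separately.
  f(x) = x + 2   ⇒   f'(x) = 1
  g(x) = 4·x^3 + 3·x^2   ⇒   g'(x) = 12·x^2 + 6·x
  lim(x→∞) f'(x)/g'(x) = lim(x→∞) (1)/(12·x^2 + 6·x)
  = 0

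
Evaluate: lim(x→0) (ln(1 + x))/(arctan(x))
This is a 0/0 indeterminate form.

Apply L'Hôpital's rule: differentiate numerator and denominator separately.
  f(x) = ln(x + 1)   ⇒   f'(x) = 1/(x + 1)
  g(x) = atan(x)   ⇒   g'(x) = 1/(x^2 + 1)
  lim(x→0) f'(x)/g'(x) = lim(x→0) (1/(x + 1))/(1/(x^2 + 1))
  = 1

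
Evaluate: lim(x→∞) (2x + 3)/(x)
This is an ∞/∞ indeterminate form.

Apply L'Hôpital's rule: differentiate numerator and denominator separately.
  f(x) = 2·x + 3   ⇒   f'(x) = 2
  g(x) = x   ⇒   g'(x) = 1
  lim(x→∞) f'(x)/g'(x) = lim(x→∞) (2)/(1)
  = 2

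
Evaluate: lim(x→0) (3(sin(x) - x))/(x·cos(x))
This is a 0/0 indeterminate form.

Apply L'Hôpital's rule: differentiate numerator and denominator separately.
  f(x) = -3·x + 3·sin(x)   ⇒   f'(x) = 3·cos(x) - 3
  g(x) = x·cos(x)   ⇒   g'(x) = -x·sin(x) + cos(x)
  lim(x→0) f'(x)/g'(x) = lim(x→0) (3·cos(x) - 3)/(-x·sin(x) + cos(x))
  = 0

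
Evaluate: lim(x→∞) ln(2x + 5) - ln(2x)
This is an ∞-∞ indeterminate form.

Combine fractions or rationalize to convert ∞-∞ to 0/0 form:
  lim(x→∞) ln(2x + 5) - ln(2x) = 0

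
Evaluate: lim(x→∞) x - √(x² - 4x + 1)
This is an ∞-∞ indeterminate form.

Combine fractions or rationalize to convert ∞-∞ to 0/0 form:
  lim(x→∞) x - √(x² - 4x + 1) = 2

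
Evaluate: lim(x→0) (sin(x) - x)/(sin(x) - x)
This is a 0/0 indeterminate form.

Apply L'Hôpital's rule: differentiate numerator and denominator separately.
  f(x) = -x + sin(x)   ⇒   f'(x) = cos(x) - 1
  g(x) = -x + sin(x)   ⇒   g'(x) = cos(x) - 1
  lim(x→0) f'(x)/g'(x) = lim(x→0) (cos(x) - 1)/(cos(x) - 1)
  = 1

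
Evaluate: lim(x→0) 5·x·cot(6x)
This is a 0·∞ indeterminate form.

Rewrite 0·∞ as a quotient (0/0 or ∞/∞ form), then apply L'Hôpital's rule:
  lim(x→0) 5·x·cot(6x) = 5/6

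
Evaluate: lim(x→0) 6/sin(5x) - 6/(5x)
This is an ∞-∞ indeterminate form.

Combine fractions or rationalize to convert ∞-∞ to 0/0 form:
  lim(x→0) 6/sin(5x) - 6/(5x) = 0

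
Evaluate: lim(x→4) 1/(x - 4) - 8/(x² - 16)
This is an ∞-∞ indeterminate form.

Combine fractions or rationalize to convert ∞-∞ to 0/0 form:
  lim(x→4) 1/(x - 4) - 8/(x² - 16) = 1/8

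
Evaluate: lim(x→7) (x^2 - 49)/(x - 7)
This is a standard limit.

Factor or rationalize the expression:
  lim(x→7) (x^2 - 49)/(x - 7) = 14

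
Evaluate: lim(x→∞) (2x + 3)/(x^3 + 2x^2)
This is an ∞/∞ indeterminate form.

Apply L'Hôpital's rule: differentiate numerator and denominator separately.
  f(x) = 2·x + 3   ⇒   f'(x) = 2
  g(x) = x^3 + 2·x^2   ⇒   g'(x) = 3·x^2 + 4·x
  lim(x→∞) f'(x)/g'(x) = lim(x→∞) (2)/(3·x^2 + 4·x)
  = 0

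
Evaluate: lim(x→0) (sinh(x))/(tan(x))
This is a 0/0 indeterminate form.

Apply L'Hôpital's rule: differentiate numerator and denominator separately.
  f(x) = sinh(x)   ⇒   f'(x) = cosh(x)
  g(x) = tan(x)   ⇒   g'(x) = tan(x)^2 + 1
  lim(x→0) f'(x)/g'(x) = lim(x→0) (cosh(x))/(tan(x)^2 + 1)
  = 1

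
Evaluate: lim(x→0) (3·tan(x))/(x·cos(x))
This is a 0/0 indeterminate form.

Apply L'Hôpital's rule: differentiate numerator and denominator separately.
  f(x) = 3·tan(x)   ⇒   f'(x) = 3·tan(x)^2 + 3
  g(x) = x·cos(x)   ⇒   g'(x) = -x·sin(x) + cos(x)
  lim(x→0) f'(x)/g'(x) = lim(x→0) (3·tan(x)^2 + 3)/(-x·sin(x) + cos(x))
  = 3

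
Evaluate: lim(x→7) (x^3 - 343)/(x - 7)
This is a standard limit.

Factor or rationalize the expression:
  lim(x→7) (x^3 - 343)/(x - 7) = 147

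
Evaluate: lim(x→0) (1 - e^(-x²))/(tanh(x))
This is a 0/0 indeterminate form.

Apply L'Hôpital's rule: differentiate numerator and denominator separately.
  f(x) = 1 - e^(-x^2)   ⇒   f'(x) = 2·x·e^(-x^2)
  g(x) = tanh(x)   ⇒   g'(x) = 1 - tanh(x)^2
  lim(x→0) f'(x)/g'(x) = lim(x→0) (2·x·e^(-x^2))/(1 - tanh(x)^2)
  = 0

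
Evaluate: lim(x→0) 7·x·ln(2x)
This is a 0·∞ indeterminate form.

Rewrite 0·∞ as a quotient (0/0 or ∞/∞ form), then apply L'Hôpital's rule:
  lim(x→0) 7·x·ln(2x) = 0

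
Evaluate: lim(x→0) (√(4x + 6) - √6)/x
This is a standard limit.

Factor or rationalize the expression:
  lim(x→0) (√(4x + 6) - √6)/x = sqrt(6)/3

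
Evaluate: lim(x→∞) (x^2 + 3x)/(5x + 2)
This is an ∞/∞ indeterminate form.

Apply L'Hôpital's rule: differentiate numerator and denominator separately.
  f(x) = x^2 + 3·x   ⇒   f'(x) = 2·x + 3
  g(x) = 5·x + 2   ⇒   g'(x) = 5
  lim(x→∞) f'(x)/g'(x) = lim(x→∞) (2·x + 3)/(5)
  = ∞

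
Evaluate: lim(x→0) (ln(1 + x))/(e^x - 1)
This is a 0/0 indeterminate form.

Apply L'Hôpital's rule: differentiate numerator and denominator separately.
  f(x) = ln(x + 1)   ⇒   f'(x) = 1/(x + 1)
  g(x) = e^(x) - 1   ⇒   g'(x) = e^(x)
  lim(x→0) f'(x)/g'(x) = lim(x→0) (1/(x + 1))/(e^(x))
  = 1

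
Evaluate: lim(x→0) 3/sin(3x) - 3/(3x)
This is an ∞-∞ indeterminate form.

Combine fractions or rationalize to convert ∞-∞ to 0/0 form:
  lim(x→0) 3/sin(3x) - 3/(3x) = 0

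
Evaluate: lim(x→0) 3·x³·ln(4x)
This is a 0·∞ indeterminate form.

Rewrite 0·∞ as a quotient (0/0 or ∞/∞ form), then apply L'Hôpital's rule:
  lim(x→0) 3·x³·ln(4x) = 0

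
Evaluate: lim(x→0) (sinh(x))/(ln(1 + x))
This is a 0/0 indeterminate form.

Apply L'Hôpital's rule: differentiate numerator and denominator separately.
  f(x) = sinh(x)   ⇒   f'(x) = cosh(x)
  g(x) = ln(x + 1)   ⇒   g'(x) = 1/(x + 1)
  lim(x→0) f'(x)/g'(x) = lim(x→0) (cosh(x))/(1/(x + 1))
  = 1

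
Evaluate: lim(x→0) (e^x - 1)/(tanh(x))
This is a 0/0 indeterminate form.

Apply L'Hôpital's rule: differentiate numerator and denominator separately.
  f(x) = e^(x) - 1   ⇒   f'(x) = e^(x)
  g(x) = tanh(x)   ⇒   g'(x) = 1 - tanh(x)^2
  lim(x→0) f'(x)/g'(x) = lim(x→0) (e^(x))/(1 - tanh(x)^2)
  = 1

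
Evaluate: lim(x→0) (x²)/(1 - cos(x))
This is a 0/0 indeterminate form.

Apply L'Hôpital's rule: differentiate numerator and denominator separately.
  f(x) = x^2   ⇒   f'(x) = 2·x
  g(x) = 1 - cos(x)   ⇒   g'(x) = sin(x)
  lim(x→0) f'(x)/g'(x) = lim(x→0) (2·x)/(sin(x))
  = 2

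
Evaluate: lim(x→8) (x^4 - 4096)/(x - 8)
This is a standard limit.

Factor or rationalize the expression:
  lim(x→8) (x^4 - 4096)/(x - 8) = 2048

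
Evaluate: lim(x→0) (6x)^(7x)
This is an exponential indeterminate form.

For exponential indeterminate forms, take the natural log:
  Let L = lim(x→0) (6x)^(7x)
  Then ln(L) = lim(x→0) [exponent × ln(base)]
  Evaluate using L'Hôpital or standard limits, then exponentiate.
  L = 1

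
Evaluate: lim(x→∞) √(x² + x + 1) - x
This is an ∞-∞ indeterminate form.

Combine fractions or rationalize to convert ∞-∞ to 0/0 form:
  lim(x→∞) √(x² + x + 1) - x = 1/2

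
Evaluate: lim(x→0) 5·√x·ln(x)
This is a 0·∞ indeterminate form.

Rewrite 0·∞ as a quotient (0/0 or ∞/∞ form), then apply L'Hôpital's rule:
  lim(x→0) 5·√x·ln(x) = 0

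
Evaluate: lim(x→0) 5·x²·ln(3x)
This is a 0·∞ indeterminate form.

Rewrite 0·∞ as a quotient (0/0 or ∞/∞ form), then apply L'Hôpital's rule:
  lim(x→0) 5·x²·ln(3x) = 0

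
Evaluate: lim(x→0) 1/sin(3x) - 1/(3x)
This is an ∞-∞ indeterminate form.

Combine fractions or rationalize to convert ∞-∞ to 0/0 form:
  lim(x→0) 1/sin(3x) - 1/(3x) = 0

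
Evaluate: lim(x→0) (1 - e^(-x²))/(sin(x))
This is a 0/0 indeterminate form.

Apply L'Hôpital's rule: differentiate numerator and denominator separately.
  f(x) = 1 - e^(-x^2)   ⇒   f'(x) = 2·x·e^(-x^2)
  g(x) = sin(x)   ⇒   g'(x) = cos(x)
  lim(x→0) f'(x)/g'(x) = lim(x→0) (2·x·e^(-x^2))/(cos(x))
  = 0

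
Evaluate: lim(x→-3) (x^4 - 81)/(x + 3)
This is a standard limit.

Factor or rationalize the expression:
  lim(x→-3) (x^4 - 81)/(x + 3) = -108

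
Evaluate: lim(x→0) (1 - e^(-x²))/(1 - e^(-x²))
This is a 0/0 indeterminate form.

Apply L'Hôpital's rule: differentiate numerator and denominator separately.
  f(x) = 1 - e^(-x^2)   ⇒   f'(x) = 2·x·e^(-x^2)
  g(x) = 1 - e^(-x^2)   ⇒   g'(x) = 2·x·e^(-x^2)
  lim(x→0) f'(x)/g'(x) = lim(x→0) (2·x·e^(-x^2))/(2·x·e^(-x^2))
  = 1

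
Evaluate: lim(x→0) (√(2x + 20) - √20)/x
This is a standard limit.

Factor or rationalize the expression:
  lim(x→0) (√(2x + 20) - √20)/x = sqrt(5)/10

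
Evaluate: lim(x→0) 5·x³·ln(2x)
This is a 0·∞ indeterminate form.

Rewrite 0·∞ as a quotient (0/0 or ∞/∞ form), then apply L'Hôpital's rule:
  lim(x→0) 5·x³·ln(2x) = 0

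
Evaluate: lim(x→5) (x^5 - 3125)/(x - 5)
This is a standard limit.

Factor or rationalize the expression:
  lim(x→5) (x^5 - 3125)/(x - 5) = 3125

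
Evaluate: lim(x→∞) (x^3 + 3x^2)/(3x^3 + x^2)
This is an ∞/∞ indeterminate form.

Apply L'Hôpital's rule: differentiate numerator and denominator separately.
  f(x) = x^3 + 3·x^2   ⇒   f'(x) = 3·x^2 + 6·x
  g(x) = 3·x^3 + x^2   ⇒   g'(x) = 9·x^2 + 2·x
  lim(x→∞) f'(x)/g'(x) = lim(x→∞) (3·x^2 + 6·x)/(9·x^2 + 2·x)
  = 1/3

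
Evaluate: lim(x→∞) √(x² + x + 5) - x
This is an ∞-∞ indeterminate form.

Combine fractions or rationalize to convert ∞-∞ to 0/0 form:
  lim(x→∞) √(x² + x + 5) - x = 1/2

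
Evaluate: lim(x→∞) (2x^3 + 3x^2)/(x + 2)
This is an ∞/∞ indeterminate form.

Apply L'Hôpital's rule: differentiate numerator and denominator separately.
  f(x) = 2·x^3 + 3·x^2   ⇒   f'(x) = 6·x^2 + 6·x
  g(x) = x + 2   ⇒   g'(x) = 1
  lim(x→∞) f'(x)/g'(x) = lim(x→∞) (6·x^2 + 6·x)/(1)
  = ∞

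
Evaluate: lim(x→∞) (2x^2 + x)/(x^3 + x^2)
This is an ∞/∞ indeterminate form.

Apply L'Hôpital's rule: differentiate numerator and denominator separately.
  f(x) = 2·x^2 + x   ⇒   f'(x) = 4·x + 1
  g(x) = x^3 + x^2   ⇒   g'(x) = 3·x^2 + 2·x
  lim(x→∞) f'(x)/g'(x) = lim(x→∞) (4·x + 1)/(3·x^2 + 2·x)
  = 0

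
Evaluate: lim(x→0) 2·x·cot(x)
This is a 0·∞ indeterminate form.

Rewrite 0·∞ as a quotient (0/0 or ∞/∞ form), then apply L'Hôpital's rule:
  lim(x→0) 2·x·cot(x) = 2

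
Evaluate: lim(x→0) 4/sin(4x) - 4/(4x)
This is an ∞-∞ indeterminate form.

Combine fractions or rationalize to convert ∞-∞ to 0/0 form:
  lim(x→0) 4/sin(4x) - 4/(4x) = 0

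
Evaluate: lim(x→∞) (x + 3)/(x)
This is an ∞/∞ indeterminate form.

Apply L'Hôpital's rule: differentiate numerator and denominator separately.
  f(x) = x + 3   ⇒   f'(x) = 1
  g(x) = x   ⇒   g'(x) = 1
  lim(x→∞) f'(x)/g'(x) = lim(x→∞) (1)/(1)
  = 1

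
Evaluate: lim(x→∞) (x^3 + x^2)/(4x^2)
This is an ∞/∞ indeterminate form.

Apply L'Hôpital's rule: differentiate numerator and denominator separately.
  f(x) = x^3 + x^2   ⇒   f'(x) = 3·x^2 + 2·x
  g(x) = 4·x^2   ⇒   g'(x) = 8·x
  lim(x→∞) f'(x)/g'(x) = lim(x→∞) (3·x^2 + 2·x)/(8·x)
  = ∞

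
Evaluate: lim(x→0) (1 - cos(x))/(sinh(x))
This is a 0/0 indeterminate form.

Apply L'Hôpital's rule: differentiate numerator and denominator separately.
  f(x) = 1 - cos(x)   ⇒   f'(x) = sin(x)
  g(x) = sinh(x)   ⇒   g'(x) = cosh(x)
  lim(x→0) f'(x)/g'(x) = lim(x→0) (sin(x))/(cosh(x))
  = 0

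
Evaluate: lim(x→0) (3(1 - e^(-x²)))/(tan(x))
This is a 0/0 indeterminate form.

Apply L'Hôpital's rule: differentiate numerator and denominator separately.
  f(x) = 3 - 3·e^(-x^2)   ⇒   f'(x) = 6·x·e^(-x^2)
  g(x) = tan(x)   ⇒   g'(x) = tan(x)^2 + 1
  lim(x→0) f'(x)/g'(x) = lim(x→0) (6·x·e^(-x^2))/(tan(x)^2 + 1)
  = 0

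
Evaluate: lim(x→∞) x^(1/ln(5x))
This is an exponential indeterminate form.

For exponential indeterminate forms, take the natural log:
  Let L = lim(x→∞) x^(1/ln(5x))
  Then ln(L) = lim(x→∞) [exponent × ln(base)]
  Evaluate using L'Hôpital or standard limits, then exponentiate.
  L = e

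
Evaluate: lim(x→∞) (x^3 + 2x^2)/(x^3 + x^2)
This is an ∞/∞ indeterminate form.

Apply L'Hôpital's rule: differentiate numerator and denominator separately.
  f(x) = x^3 + 2·x^2   ⇒   f'(x) = 3·x^2 + 4·x
  g(x) = x^3 + x^2   ⇒   g'(x) = 3·x^2 + 2·x
  lim(x→∞) f'(x)/g'(x) = lim(x→∞) (3·x^2 + 4·x)/(3·x^2 + 2·x)
  = 1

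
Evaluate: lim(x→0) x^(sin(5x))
This is an exponential indeterminate form.

For exponential indeterminate forms, take the natural log:
  Let L = lim(x→0) x^(sin(5x))
  Then ln(L) = lim(x→0) [exponent × ln(base)]
  Evaluate using L'Hôpital or standard limits, then exponentiate.
  L = 1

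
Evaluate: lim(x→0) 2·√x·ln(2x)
This is a 0·∞ indeterminate form.

Rewrite 0·∞ as a quotient (0/0 or ∞/∞ form), then apply L'Hôpital's rule:
  lim(x→0) 2·√x·ln(2x) = 0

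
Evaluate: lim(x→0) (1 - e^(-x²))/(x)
This is a 0/0 indeterminate form.

Apply L'Hôpital's rule: differentiate numerator and denominator separately.
  f(x) = 1 - e^(-x^2)   ⇒   f'(x) = 2·x·e^(-x^2)
  g(x) = x   ⇒   g'(x) = 1
  lim(x→0) f'(x)/g'(x) = lim(x→0) (2·x·e^(-x^2))/(1)
  = 0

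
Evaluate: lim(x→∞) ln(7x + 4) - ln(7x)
This is an ∞-∞ indeterminate form.

Combine fractions or rationalize to convert ∞-∞ to 0/0 form:
  lim(x→∞) ln(7x + 4) - ln(7x) = 0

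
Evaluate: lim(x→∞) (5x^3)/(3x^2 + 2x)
This is an ∞/∞ indeterminate form.

Apply L'Hôpital's rule: differentiate numerator and denominator separately.
  f(x) = 5·x^3   ⇒   f'(x) = 15·x^2
  g(x) = 3·x^2 + 2·x   ⇒   g'(x) = 6·x + 2
  lim(x→∞) f'(x)/g'(x) = lim(x→∞) (15·x^2)/(6·x + 2)
  = ∞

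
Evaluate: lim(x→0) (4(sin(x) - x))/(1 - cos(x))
This is a 0/0 indeterminate form.

Apply L'Hôpital's rule: differentiate numerator and denominator separately.
  f(x) = -4·x + 4·sin(x)   ⇒   f'(x) = 4·cos(x) - 4
  g(x) = 1 - cos(x)   ⇒   g'(x) = sin(x)
  lim(x→0) f'(x)/g'(x) = lim(x→0) (4·cos(x) - 4)/(sin(x))
  = 0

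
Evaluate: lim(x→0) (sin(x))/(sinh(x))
This is a 0/0 indeterminate form.

Apply L'Hôpital's rule: differentiate numerator and denominator separately.
  f(x) = sin(x)   ⇒   f'(x) = cos(x)
  g(x) = sinh(x)   ⇒   g'(x) = cosh(x)
  lim(x→0) f'(x)/g'(x) = lim(x→0) (cos(x))/(cosh(x))
  = 1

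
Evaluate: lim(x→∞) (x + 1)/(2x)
This is an ∞/∞ indeterminate form.

Apply L'Hôpital's rule: differentiate numerator and denominator separately.
  f(x) = x + 1   ⇒   f'(x) = 1
  g(x) = 2·x   ⇒   g'(x) = 2
  lim(x→∞) f'(x)/g'(x) = lim(x→∞) (1)/(2)
  = 1/2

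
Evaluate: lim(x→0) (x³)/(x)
This is a 0/0 indeterminate form.

Apply L'Hôpital's rule: differentiate numerator and denominator separately.
  f(x) = x^3   ⇒   f'(x) = 3·x^2
  g(x) = x   ⇒   g'(x) = 1
  lim(x→0) f'(x)/g'(x) = lim(x→0) (3·x^2)/(1)
  = 0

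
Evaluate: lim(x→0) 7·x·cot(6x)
This is a 0·∞ indeterminate form.

Rewrite 0·∞ as a quotient (0/0 or ∞/∞ form), then apply L'Hôpital's rule:
  lim(x→0) 7·x·cot(6x) = 7/6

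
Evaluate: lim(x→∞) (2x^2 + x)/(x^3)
This is an ∞/∞ indeterminate form.

Apply L'Hôpital's rule: differentiate numerator and denominator separately.
  f(x) = 2·x^2 + x   ⇒   f'(x) = 4·x + 1
  g(x) = x^3   ⇒   g'(x) = 3·x^2
  lim(x→∞) f'(x)/g'(x) = lim(x→∞) (4·x + 1)/(3·x^2)
  = 0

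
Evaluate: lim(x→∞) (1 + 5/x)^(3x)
This is an exponential indeterminate form.

For exponential indeterminate forms, take the natural log:
  Let L = lim(x→∞) (1 + 5/x)^(3x)
  Then ln(L) = lim(x→∞) [exponent × ln(base)]
  Evaluate using L'Hôpital or standard limits, then exponentiate.
  L = e^(15)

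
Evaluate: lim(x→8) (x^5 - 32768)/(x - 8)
This is a standard limit.

Factor or rationalize the expression:
  lim(x→8) (x^5 - 32768)/(x - 8) = 20480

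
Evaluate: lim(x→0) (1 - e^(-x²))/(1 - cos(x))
This is a 0/0 indeterminate form.

Apply L'Hôpital's rule: differentiate numerator and denominator separately.
  f(x) = 1 - e^(-x^2)   ⇒   f'(x) = 2·x·e^(-x^2)
  g(x) = 1 - cos(x)   ⇒   g'(x) = sin(x)
  lim(x→0) f'(x)/g'(x) = lim(x→0) (2·x·e^(-x^2))/(sin(x))
  = 2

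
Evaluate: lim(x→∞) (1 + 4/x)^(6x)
This is an exponential indeterminate form.

For exponential indeterminate forms, take the natural log:
  Let L = lim(x→∞) (1 + 4/x)^(6x)
  Then ln(L) = lim(x→∞) [exponent × ln(base)]
  Evaluate using L'Hôpital or standard limits, then exponentiate.
  L = e^(24)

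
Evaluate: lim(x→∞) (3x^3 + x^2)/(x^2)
This is an ∞/∞ indeterminate form.

Apply L'Hôpital's rule: differentiate numerator and denominator separately.
  f(x) = 3·x^3 + x^2   ⇒   f'(x) = 9·x^2 + 2·x
  g(x) = x^2   ⇒   g'(x) = 2·x
  lim(x→∞) f'(x)/g'(x) = lim(x→∞) (9·x^2 + 2·x)/(2·x)
  = ∞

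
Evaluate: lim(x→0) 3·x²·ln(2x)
This is a 0·∞ indeterminate form.

Rewrite 0·∞ as a quotient (0/0 or ∞/∞ form), then apply L'Hôpital's rule:
  lim(x→0) 3·x²·ln(2x) = 0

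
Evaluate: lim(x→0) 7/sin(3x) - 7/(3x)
This is an ∞-∞ indeterminate form.

Combine fractions or rationalize to convert ∞-∞ to 0/0 form:
  lim(x→0) 7/sin(3x) - 7/(3x) = 0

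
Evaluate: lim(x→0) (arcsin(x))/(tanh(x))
This is a 0/0 indeterminate form.

Apply L'Hôpital's rule: differentiate numerator and denominator separately.
  f(x) = asin(x)   ⇒   f'(x) = 1/sqrt(1 - x^2)
  g(x) = tanh(x)   ⇒   g'(x) = 1 - tanh(x)^2
  lim(x→0) f'(x)/g'(x) = lim(x→0) (1/sqrt(1 - x^2))/(1 - tanh(x)^2)
  = 1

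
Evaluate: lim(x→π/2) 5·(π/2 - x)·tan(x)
This is a 0·∞ indeterminate form.

Rewrite 0·∞ as a quotient (0/0 or ∞/∞ form), then apply L'Hôpital's rule:
  lim(x→π/2) 5·(π/2 - x)·tan(x) = 5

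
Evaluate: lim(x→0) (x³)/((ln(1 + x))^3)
This is a 0/0 indeterminate form.

Apply L'Hôpital's rule: differentiate numerator and denominator separately.
  f(x) = x^3   ⇒   f'(x) = 3·x^2
  g(x) = ln(x + 1)^3   ⇒   g'(x) = 3·ln(x + 1)^2/(x + 1)
  lim(x→0) f'(x)/g'(x) = lim(x→0) (3·x^2)/(3·ln(x + 1)^2/(x + 1))
  = 1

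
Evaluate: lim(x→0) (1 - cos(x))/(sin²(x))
This is a 0/0 indeterminate form.

Apply L'Hôpital's rule: differentiate numerator and denominator separately.
  f(x) = 1 - cos(x)   ⇒   f'(x) = sin(x)
  g(x) = sin(x)^2   ⇒   g'(x) = 2·sin(x)·cos(x)
  lim(x→0) f'(x)/g'(x) = lim(x→0) (sin(x))/(2·sin(x)·cos(x))
  = 1/2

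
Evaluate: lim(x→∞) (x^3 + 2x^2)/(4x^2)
This is an ∞/∞ indeterminate form.

Apply L'Hôpital's rule: differentiate numerator and denominator separately.
  f(x) = x^3 + 2·x^2   ⇒   f'(x) = 3·x^2 + 4·x
  g(x) = 4·x^2   ⇒   g'(x) = 8·x
  lim(x→∞) f'(x)/g'(x) = lim(x→∞) (3·x^2 + 4·x)/(8·x)
  = ∞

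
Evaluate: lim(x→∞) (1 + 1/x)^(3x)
This is an exponential indeterminate form.

For exponential indeterminate forms, take the natural log:
  Let L = lim(x→∞) (1 + 1/x)^(3x)
  Then ln(L) = lim(x→∞) [exponent × ln(base)]
  Evaluate using L'Hôpital or standard limits, then exponentiate.
  L = e^(3)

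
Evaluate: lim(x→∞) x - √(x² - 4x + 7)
This is an ∞-∞ indeterminate form.

Combine fractions or rationalize to convert ∞-∞ to 0/0 form:
  lim(x→∞) x - √(x² - 4x + 7) = 2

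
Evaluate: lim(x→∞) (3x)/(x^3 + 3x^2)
This is an ∞/∞ indeterminate form.

Apply L'Hôpital's rule: differentiate numerator and denominator separately.
  f(x) = 3·x   ⇒   f'(x) = 3
  g(x) = x^3 + 3·x^2   ⇒   g'(x) = 3·x^2 + 6·x
  lim(x→∞) f'(x)/g'(x) = lim(x→∞) (3)/(3·x^2 + 6·x)
  = 0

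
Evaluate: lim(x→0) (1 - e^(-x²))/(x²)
This is a 0/0 indeterminate form.

Apply L'Hôpital's rule: differentiate numerator and denominator separately.
  f(x) = 1 - e^(-x^2)   ⇒   f'(x) = 2·x·e^(-x^2)
  g(x) = x^2   ⇒   g'(x) = 2·x
  lim(x→0) f'(x)/g'(x) = lim(x→0) (2·x·e^(-x^2))/(2·x)
  = 1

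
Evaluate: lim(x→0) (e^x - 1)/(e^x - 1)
This is a 0/0 indeterminate form.

Apply L'Hôpital's rule: differentiate numerator and denominator separately.
  f(x) = e^(x) - 1   ⇒   f'(x) = e^(x)
  g(x) = e^(x) - 1   ⇒   g'(x) = e^(x)
  lim(x→0) f'(x)/g'(x) = lim(x→0) (e^(x))/(e^(x))
  = 1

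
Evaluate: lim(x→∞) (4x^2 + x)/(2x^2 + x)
This is an ∞/∞ indeterminate form.

Apply L'Hôpital's rule: differentiate numerator and denominator separately.
  f(x) = 4·x^2 + x   ⇒   f'(x) = 8·x + 1
  g(x) = 2·x^2 + x   ⇒   g'(x) = 4·x + 1
  lim(x→∞) f'(x)/g'(x) = lim(x→∞) (8·x + 1)/(4·x + 1)
  = 2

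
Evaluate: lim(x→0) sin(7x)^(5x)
This is an exponential indeterminate form.

For exponential indeterminate forms, take the natural log:
  Let L = lim(x→0) sin(7x)^(5x)
  Then ln(L) = lim(x→0) [exponent × ln(base)]
  Evaluate using L'Hôpital or standard limits, then exponentiate.
  L = 1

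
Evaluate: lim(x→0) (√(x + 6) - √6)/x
This is a standard limit.

Factor or rationalize the expression:
  lim(x→0) (√(x + 6) - √6)/x = sqrt(6)/12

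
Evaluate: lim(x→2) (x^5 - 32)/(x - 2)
This is a standard limit.

Factor or rationalize the expression:
  lim(x→2) (x^5 - 32)/(x - 2) = 80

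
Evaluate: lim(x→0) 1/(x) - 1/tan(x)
This is an ∞-∞ indeterminate form.

Combine fractions or rationalize to convert ∞-∞ to 0/0 form:
  lim(x→0) 1/(x) - 1/tan(x) = 0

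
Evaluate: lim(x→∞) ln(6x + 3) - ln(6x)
This is an ∞-∞ indeterminate form.

Combine fractions or rationalize to convert ∞-∞ to 0/0 form:
  lim(x→∞) ln(6x + 3) - ln(6x) = 0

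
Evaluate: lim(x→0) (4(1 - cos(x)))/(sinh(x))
This is a 0/0 indeterminate form.

Apply L'Hôpital's rule: differentiate numerator and denominator separately.
  f(x) = 4 - 4·cos(x)   ⇒   f'(x) = 4·sin(x)
  g(x) = sinh(x)   ⇒   g'(x) = cosh(x)
  lim(x→0) f'(x)/g'(x) = lim(x→0) (4·sin(x))/(cosh(x))
  = 0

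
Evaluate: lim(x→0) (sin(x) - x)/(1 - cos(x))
This is a 0/0 indeterminate form.

Apply L'Hôpital's rule: differentiate numerator and denominator separately.
  f(x) = -x + sin(x)   ⇒   f'(x) = cos(x) - 1
  g(x) = 1 - cos(x)   ⇒   g'(x) = sin(x)
  lim(x→0) f'(x)/g'(x) = lim(x→0) (cos(x) - 1)/(sin(x))
  = 0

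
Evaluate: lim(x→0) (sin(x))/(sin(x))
This is a 0/0 indeterminate form.

Apply L'Hôpital's rule: differentiate numerator and denominator separately.
  f(x) = sin(x)   ⇒   f'(x) = cos(x)
  g(x) = sin(x)   ⇒   g'(x) = cos(x)
  lim(x→0) f'(x)/g'(x) = lim(x→0) (cos(x))/(cos(x))
  = 1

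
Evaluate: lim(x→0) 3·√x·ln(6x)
This is a 0·∞ indeterminate form.

Rewrite 0·∞ as a quotient (0/0 or ∞/∞ form), then apply L'Hôpital's rule:
  lim(x→0) 3·√x·ln(6x) = 0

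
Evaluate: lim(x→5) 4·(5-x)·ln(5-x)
This is a 0·∞ indeterminate form.

Rewrite 0·∞ as a quotient (0/0 or ∞/∞ form), then apply L'Hôpital's rule:
  lim(x→5) 4·(5-x)·ln(5-x) = 0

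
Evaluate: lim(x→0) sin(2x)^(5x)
This is an exponential indeterminate form.

For exponential indeterminate forms, take the natural log:
  Let L = lim(x→0) sin(2x)^(5x)
  Then ln(L) = lim(x→0) [exponent × ln(base)]
  Evaluate using L'Hôpital or standard limits, then exponentiate.
  L = 1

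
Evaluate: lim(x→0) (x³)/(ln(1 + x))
This is a 0/0 indeterminate form.

Apply L'Hôpital's rule: differentiate numerator and denominator separately.
  f(x) = x^3   ⇒   f'(x) = 3·x^2
  g(x) = ln(x + 1)   ⇒   g'(x) = 1/(x + 1)
  lim(x→0) f'(x)/g'(x) = lim(x→0) (3·x^2)/(1/(x + 1))
  = 0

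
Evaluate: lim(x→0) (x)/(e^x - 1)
This is a 0/0 indeterminate form.

Apply L'Hôpital's rule: differentiate numerator and denominator separately.
  f(x) = x   ⇒   f'(x) = 1
  g(x) = e^(x) - 1   ⇒   g'(x) = e^(x)
  lim(x→0) f'(x)/g'(x) = lim(x→0) (1)/(e^(x))
  = 1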